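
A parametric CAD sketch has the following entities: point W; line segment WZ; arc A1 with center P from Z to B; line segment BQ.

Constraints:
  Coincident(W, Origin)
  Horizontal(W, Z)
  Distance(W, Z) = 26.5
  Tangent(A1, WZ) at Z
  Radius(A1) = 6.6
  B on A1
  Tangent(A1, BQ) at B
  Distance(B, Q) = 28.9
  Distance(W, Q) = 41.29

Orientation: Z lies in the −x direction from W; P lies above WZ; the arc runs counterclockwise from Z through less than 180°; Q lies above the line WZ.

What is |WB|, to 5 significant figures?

21.032

W is at the origin; WZ is horizontal with |WZ| = 26.5 and Z on the −x side, so Z = (-26.500, 0.0000). A1 meets WZ tangentially, so PZ is at right angles to WZ, so P = Z + (0, 6.6) = (-26.500, 6.6000). Since PB ⟂ BQ (tangency), |PQ| = √(6.6² + 28.9²) = 29.644 regardless of where B sits on A1. So Q lies on both circle(W, 41.29) and circle(P, 29.644); the above-WZ intersection is Q = (-20.771, 35.685). B is the foot of the tangent from Q: B = (-19.903, 6.7982).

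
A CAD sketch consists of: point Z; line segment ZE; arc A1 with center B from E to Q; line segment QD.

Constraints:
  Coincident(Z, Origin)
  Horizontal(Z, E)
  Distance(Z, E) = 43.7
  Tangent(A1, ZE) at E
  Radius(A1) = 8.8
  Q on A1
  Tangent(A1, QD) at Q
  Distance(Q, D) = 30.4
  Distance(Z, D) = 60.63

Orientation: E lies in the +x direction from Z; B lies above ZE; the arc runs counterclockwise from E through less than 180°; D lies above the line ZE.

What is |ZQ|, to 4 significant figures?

53.37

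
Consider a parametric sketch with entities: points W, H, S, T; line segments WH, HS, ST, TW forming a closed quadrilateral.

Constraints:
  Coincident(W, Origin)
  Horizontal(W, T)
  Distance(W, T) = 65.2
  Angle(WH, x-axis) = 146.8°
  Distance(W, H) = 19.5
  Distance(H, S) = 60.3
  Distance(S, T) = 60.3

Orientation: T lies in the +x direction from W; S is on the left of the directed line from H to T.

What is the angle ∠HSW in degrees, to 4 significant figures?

18.86°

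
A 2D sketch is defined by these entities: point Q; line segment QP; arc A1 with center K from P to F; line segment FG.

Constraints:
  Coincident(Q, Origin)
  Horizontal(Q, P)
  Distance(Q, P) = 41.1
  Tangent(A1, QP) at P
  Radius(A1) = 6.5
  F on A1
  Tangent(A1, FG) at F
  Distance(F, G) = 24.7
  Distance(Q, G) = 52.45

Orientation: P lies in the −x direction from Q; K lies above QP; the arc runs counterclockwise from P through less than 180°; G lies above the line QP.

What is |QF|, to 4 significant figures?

35.81

Checks: |KF| = 6.500 ✓; ∠(KF, FG) = 90.00° ✓; |FG| = 24.70 ✓; |QG| = 52.45 ✓.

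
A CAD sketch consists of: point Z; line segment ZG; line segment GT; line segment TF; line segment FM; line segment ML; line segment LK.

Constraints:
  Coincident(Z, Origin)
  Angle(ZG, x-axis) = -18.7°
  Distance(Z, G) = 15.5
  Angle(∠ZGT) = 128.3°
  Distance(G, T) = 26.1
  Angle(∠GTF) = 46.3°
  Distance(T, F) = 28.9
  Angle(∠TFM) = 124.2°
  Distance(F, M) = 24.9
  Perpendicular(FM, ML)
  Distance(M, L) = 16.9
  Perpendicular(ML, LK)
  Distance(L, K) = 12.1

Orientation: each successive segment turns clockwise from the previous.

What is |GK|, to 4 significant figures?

4.262

Z is at the origin; ZG runs at -18.7° with length 15.5, so G = (14.68, -4.970). ∠ZGT = 128.3° gives GT at -70.40° from the x-axis; with |GT| = 26.1, T = (23.44, -29.56). ∠GTF = 46.3° gives TF at 155.9° from the x-axis; with |TF| = 28.9, F = (-2.944, -17.76). ∠TFM = 124.2° gives FM at 100.1° from the x-axis; with |FM| = 24.9, M = (-7.310, 6.758). FM ⟂ ML, so ML runs at 10.10°; with |ML| = 16.9, L = (9.328, 9.721). ML ⟂ LK, so LK runs at -79.90°; with |LK| = 12.1, K = (11.45, -2.191). Then |GK| = |K − G| = 4.262.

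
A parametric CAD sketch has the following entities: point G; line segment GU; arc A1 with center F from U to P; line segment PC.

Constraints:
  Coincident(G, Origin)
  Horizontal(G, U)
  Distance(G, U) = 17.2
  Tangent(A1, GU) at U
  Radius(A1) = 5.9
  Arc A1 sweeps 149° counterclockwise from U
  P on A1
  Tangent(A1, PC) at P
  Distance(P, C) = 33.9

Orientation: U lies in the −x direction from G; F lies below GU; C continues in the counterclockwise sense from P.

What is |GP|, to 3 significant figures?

23.0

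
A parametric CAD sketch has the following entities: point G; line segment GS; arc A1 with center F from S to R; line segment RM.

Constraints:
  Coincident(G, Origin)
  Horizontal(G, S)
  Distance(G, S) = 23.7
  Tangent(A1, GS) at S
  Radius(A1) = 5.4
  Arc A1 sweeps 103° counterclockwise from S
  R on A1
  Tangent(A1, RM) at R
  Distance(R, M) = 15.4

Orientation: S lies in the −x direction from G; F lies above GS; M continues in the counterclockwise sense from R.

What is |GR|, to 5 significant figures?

19.589

G is at the origin; G and S share the same y with |GS| = 23.7 and S on the −x side, so S = (-23.700, 0.0000). The tangent condition forces FS to be normal to GS, so F = S + (0, 5.4) = (-23.700, 5.4000). On A1, S sits at bearing -90° from F; a 103° counterclockwise sweep puts R at bearing 13°, so R = F + 5.4·(cos 13°, sin 13°) = (-18.438, 6.6147). Then |GR| = |R − G| = 19.589.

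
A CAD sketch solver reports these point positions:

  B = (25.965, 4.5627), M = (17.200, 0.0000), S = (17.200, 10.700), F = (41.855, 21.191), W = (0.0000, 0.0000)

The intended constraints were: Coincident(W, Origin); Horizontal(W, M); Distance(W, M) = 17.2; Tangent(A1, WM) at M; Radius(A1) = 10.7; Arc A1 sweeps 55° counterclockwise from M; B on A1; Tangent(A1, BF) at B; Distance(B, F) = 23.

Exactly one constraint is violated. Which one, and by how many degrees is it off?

Tangent(A1, BF) at B — off by 8.70°.

W = (0.00, 0.00) ✓; W.y = 0.00, M.y = 0.00 ✓; |WM| = 17.20 ✓; ∠(SM, MW) = 90.00° ✓; |SM| = 10.70 ✓; bearing(S→B) − bearing(S→M) = 55.00° ✓; |SB| = 10.70 ✓; ∠(SB, BF) = 98.70° ✗; |BF| = 23.00 ✓.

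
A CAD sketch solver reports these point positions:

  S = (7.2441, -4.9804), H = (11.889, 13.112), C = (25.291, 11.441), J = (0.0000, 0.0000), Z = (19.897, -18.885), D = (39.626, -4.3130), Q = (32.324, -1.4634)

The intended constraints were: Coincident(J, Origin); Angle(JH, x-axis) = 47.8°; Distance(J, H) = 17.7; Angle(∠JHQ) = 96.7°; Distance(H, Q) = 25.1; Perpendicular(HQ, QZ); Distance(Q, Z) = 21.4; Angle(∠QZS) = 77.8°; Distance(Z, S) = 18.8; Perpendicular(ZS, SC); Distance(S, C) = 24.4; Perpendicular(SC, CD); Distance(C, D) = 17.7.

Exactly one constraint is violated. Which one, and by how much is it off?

Distance(C, D) = 17.7 — off by 3.60.

J = (0.00, 0.00) ✓; JH at 47.80° ✓; |JH| = 17.70 ✓; ∠JHQ = 96.70° ✓; |HQ| = 25.10 ✓; ∠(HQ, QZ) = 90.00° ✓; |QZ| = 21.40 ✓; ∠QZS = 77.80° ✓; |ZS| = 18.80 ✓; ∠(ZS, SC) = 90.00° ✓; |SC| = 24.40 ✓; ∠(SC, CD) = 90.00° ✓; |CD| = 21.30 ✗.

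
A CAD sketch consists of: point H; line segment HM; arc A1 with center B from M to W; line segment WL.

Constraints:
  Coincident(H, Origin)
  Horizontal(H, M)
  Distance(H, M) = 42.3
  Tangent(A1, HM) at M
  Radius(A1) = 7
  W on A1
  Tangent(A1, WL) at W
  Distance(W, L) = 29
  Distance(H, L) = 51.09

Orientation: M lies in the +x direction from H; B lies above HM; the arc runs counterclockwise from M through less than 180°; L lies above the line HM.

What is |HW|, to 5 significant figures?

49.635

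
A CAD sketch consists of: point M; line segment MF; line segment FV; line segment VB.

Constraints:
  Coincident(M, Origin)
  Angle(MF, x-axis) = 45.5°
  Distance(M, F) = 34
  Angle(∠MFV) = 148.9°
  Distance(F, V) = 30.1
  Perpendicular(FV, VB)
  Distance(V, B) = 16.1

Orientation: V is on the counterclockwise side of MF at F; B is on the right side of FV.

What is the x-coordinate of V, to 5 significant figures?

30.807

M is at the origin; MF runs at 45.5° with length 34.0, so F = 34.0·(cos 45.5°, sin 45.5°) = (23.831, 24.251). ∠MFV = 148.9°, so FV runs at 45.5° + (180° − 148.9°) = 76.600° from the x-axis; with |FV| = 30.1, V = F + 30.1·(cos 76.600°, sin 76.600°) = (30.807, 53.531). So V.x = 30.807.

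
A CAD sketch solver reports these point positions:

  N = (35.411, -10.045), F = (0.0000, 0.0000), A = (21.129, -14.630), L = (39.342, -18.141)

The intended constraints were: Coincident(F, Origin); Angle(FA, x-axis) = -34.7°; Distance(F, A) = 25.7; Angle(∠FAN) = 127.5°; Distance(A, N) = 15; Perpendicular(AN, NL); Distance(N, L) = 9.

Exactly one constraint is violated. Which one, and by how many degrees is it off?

Perpendicular(AN, NL) — off by 8.10°.

F = (0.00, 0.00) ✓; FA at -34.70° ✓; |FA| = 25.70 ✓; ∠FAN = 127.5° ✓; |AN| = 15.00 ✓; ∠(AN, NL) = 81.90° ✗; |NL| = 9.000 ✓.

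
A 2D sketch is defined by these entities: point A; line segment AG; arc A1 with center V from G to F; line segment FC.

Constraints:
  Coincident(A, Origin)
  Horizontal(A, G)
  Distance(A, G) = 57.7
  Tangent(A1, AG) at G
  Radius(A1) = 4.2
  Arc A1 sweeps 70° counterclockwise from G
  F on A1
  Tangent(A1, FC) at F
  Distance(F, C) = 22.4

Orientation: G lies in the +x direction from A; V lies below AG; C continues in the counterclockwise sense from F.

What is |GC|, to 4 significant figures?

26.49

A is at the origin; A and G share the same y with |AG| = 57.7 and G on the +x side, so G = (57.70, 0.000). Since A1 is tangent to AG there, VG ⟂ AG, so V = G + (0, -4.2) = (57.70, -4.200). On A1, G sits at bearing 90° from V; a 70° counterclockwise sweep puts F at bearing 160°, so F = V + 4.2·(cos 160°, sin 160°) = (53.75, -2.764). Tangency of A1 to FC means the radius VF is perpendicular to FC, so FC runs along (−sin 160°, cos 160°); with |FC| = 22.4, C = (46.09, -23.81). Then |GC| = |C − G| = 26.49.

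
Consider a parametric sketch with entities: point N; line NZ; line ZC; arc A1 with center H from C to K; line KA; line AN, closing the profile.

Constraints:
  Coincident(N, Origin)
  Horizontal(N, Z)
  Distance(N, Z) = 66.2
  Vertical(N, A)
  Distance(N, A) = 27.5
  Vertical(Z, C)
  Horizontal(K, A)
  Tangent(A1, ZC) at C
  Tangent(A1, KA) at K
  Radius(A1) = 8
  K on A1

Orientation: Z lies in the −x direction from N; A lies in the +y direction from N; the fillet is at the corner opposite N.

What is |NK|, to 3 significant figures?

64.4

N is at the origin; NZ is horizontal with |NZ| = 66.2 and Z on the −x side, so Z = (-66.2, 0.00). N and A share the same x with |NA| = 27.5 and A on the +y side, so A = (0.00, 27.5). The virtual corner opposite N is at (-66.2, 27.5). Since A1 is tangent to ZC there, HC ⟂ ZC and since A1 is tangent to KA there, HK ⟂ KA, with radius 8.0, so the center H sits 8.0 in from both sides at H = (-58.2, 19.5). That places the tangent points at C = (-66.2, 19.5) on ZC and K = (-58.2, 27.5) on KA. Then |NK| = |K − N| = 64.4.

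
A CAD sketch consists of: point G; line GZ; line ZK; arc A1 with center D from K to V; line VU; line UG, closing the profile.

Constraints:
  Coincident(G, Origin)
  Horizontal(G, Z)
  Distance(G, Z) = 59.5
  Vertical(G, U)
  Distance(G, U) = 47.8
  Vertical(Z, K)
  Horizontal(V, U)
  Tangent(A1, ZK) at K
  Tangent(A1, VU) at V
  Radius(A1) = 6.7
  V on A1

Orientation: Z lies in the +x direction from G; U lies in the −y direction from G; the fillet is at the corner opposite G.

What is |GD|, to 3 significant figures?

66.9

G is at the origin; GZ is horizontal with |GZ| = 59.5 and Z on the +x side, so Z = (59.5, 0.00). G and U share the same x with |GU| = 47.8 and U on the −y side, so U = (0.00, -47.8). The virtual corner opposite G is at (59.5, -47.8). Since A1 is tangent to ZK there, DK ⟂ ZK and tangency of A1 to VU means the radius DV is perpendicular to VU, with radius 6.7, so the center D sits 6.7 in from both sides at D = (52.8, -41.1). Then |GD| = |D − G| = 66.9.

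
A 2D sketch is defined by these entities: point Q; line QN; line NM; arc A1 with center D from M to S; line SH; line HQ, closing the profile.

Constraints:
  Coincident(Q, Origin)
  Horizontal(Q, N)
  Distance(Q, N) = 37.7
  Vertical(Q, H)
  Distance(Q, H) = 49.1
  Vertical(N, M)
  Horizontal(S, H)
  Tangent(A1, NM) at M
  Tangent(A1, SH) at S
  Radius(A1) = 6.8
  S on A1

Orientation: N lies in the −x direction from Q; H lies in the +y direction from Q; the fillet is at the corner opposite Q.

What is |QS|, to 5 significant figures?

58.014

Q is at the origin; QN is horizontal with |QN| = 37.7 and N on the −x side, so N = (-37.700, 0.0000). Q and H share the same x with |QH| = 49.1 and H on the +y side, so H = (0.0000, 49.100). The virtual corner opposite Q is at (-37.700, 49.100). Tangency of A1 to NM means the radius DM is perpendicular to NM and A1 meets SH tangentially, so DS is at right angles to SH, with radius 6.8, so the center D sits 6.8 in from both sides at D = (-30.900, 42.300). That places the tangent points at M = (-37.700, 42.300) on NM and S = (-30.900, 49.100) on SH. Then |QS| = |S − Q| = 58.014.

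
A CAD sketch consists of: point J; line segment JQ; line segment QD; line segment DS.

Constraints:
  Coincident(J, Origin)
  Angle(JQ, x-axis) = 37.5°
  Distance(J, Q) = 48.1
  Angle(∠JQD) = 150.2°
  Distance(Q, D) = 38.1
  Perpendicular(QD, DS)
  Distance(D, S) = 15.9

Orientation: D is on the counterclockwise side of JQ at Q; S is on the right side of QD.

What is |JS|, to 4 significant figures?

89.21

∠JQD = 150.2°, so QD runs at 37.5° + (180° − 150.2°) = 67.30° from the x-axis; with |QD| = 38.1, D = Q + 38.1·(cos 67.30°, sin 67.30°) = (52.86, 64.43). QD ⟂ DS; with |DS| = 15.9 on the right of QD, S = D + 15.9·(0.9225, -0.3859) = (67.53, 58.29). Then |JS| = |S − J| = 89.21.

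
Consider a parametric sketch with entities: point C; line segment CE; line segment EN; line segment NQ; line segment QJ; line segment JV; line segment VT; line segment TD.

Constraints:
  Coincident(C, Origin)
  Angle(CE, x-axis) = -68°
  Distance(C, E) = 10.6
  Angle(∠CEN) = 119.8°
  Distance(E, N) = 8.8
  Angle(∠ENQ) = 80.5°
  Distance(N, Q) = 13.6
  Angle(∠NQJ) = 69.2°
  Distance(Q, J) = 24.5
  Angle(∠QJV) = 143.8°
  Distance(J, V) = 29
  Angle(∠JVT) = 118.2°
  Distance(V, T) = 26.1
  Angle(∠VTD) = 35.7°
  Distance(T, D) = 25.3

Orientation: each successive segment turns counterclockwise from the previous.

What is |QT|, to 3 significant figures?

61.7

C is at the origin; CE runs at -68.0° with length 10.6, so E = (3.97, -9.83). ∠CEN = 119.8° gives EN at -7.80° from the x-axis; with |EN| = 8.8, N = (12.7, -11.0). ∠ENQ = 80.5° gives NQ at 91.7° from the x-axis; with |NQ| = 13.6, Q = (12.3, 2.57). ∠NQJ = 69.2° gives QJ at -158° from the x-axis; with |QJ| = 24.5, J = (-10.3, -6.80). ∠QJV = 143.8° gives JV at -121° from the x-axis; with |JV| = 29.0, V = (-25.4, -31.6). ∠JVT = 118.2° gives VT at -59.5° from the x-axis; with |VT| = 26.1, T = (-12.2, -54.1). Then |QT| = |T − Q| = 61.7.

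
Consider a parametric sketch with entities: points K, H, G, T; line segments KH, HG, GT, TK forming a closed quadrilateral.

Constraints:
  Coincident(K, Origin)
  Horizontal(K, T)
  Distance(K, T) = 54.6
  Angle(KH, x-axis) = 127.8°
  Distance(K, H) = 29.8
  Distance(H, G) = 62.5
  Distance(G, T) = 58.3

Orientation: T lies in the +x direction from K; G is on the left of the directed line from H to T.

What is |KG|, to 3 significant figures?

65.7

Checks: |HG| = 62.50 ✓; |GT| = 58.30 ✓.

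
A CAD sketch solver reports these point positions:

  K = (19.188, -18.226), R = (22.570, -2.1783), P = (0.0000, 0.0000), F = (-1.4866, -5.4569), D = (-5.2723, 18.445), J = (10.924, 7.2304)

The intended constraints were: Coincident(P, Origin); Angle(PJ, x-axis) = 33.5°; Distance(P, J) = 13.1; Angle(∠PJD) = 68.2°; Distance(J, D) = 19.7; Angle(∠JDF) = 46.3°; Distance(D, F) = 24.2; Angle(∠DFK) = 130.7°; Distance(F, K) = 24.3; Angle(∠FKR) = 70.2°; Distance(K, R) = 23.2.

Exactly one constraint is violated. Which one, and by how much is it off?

Distance(K, R) = 23.2 — off by 6.80.

P = (0.00, 0.00) ✓; PJ at 33.50° ✓; |PJ| = 13.10 ✓; ∠PJD = 68.20° ✓; |JD| = 19.70 ✓; ∠JDF = 46.30° ✓; |DF| = 24.20 ✓; ∠DFK = 130.7° ✓; |FK| = 24.30 ✓; ∠FKR = 70.20° ✓; |KR| = 16.40 ✗.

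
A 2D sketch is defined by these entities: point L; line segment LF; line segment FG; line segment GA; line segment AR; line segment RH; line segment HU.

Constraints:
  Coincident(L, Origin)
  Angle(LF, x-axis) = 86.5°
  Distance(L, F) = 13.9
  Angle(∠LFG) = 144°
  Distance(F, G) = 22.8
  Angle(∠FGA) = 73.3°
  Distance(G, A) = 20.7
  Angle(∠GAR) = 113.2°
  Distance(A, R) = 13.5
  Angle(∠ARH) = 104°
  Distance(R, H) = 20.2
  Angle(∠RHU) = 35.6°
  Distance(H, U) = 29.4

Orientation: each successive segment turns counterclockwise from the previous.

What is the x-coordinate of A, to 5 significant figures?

-24.928

L is at the origin; LF runs at 86.5° with length 13.9, so F = (0.84857, 13.874). ∠LFG = 144.0° gives FG at 122.50° from the x-axis; with |FG| = 22.8, G = (-11.402, 33.103). ∠FGA = 73.3° gives GA at -130.80° from the x-axis; with |GA| = 20.7, A = (-24.928, 17.434). So A.x = -24.928.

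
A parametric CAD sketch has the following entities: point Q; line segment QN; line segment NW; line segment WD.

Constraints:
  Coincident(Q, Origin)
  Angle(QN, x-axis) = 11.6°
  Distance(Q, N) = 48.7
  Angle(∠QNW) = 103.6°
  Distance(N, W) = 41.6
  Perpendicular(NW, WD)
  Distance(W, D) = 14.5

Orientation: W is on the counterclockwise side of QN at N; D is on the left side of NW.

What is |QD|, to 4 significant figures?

62.39

∠QNW = 103.6°, so NW runs at 11.6° + (180° − 103.6°) = 88.00° from the x-axis; with |NW| = 41.6, W = N + 41.6·(cos 88.00°, sin 88.00°) = (49.16, 51.37). NW ⟂ WD; with |WD| = 14.5 on the left of NW, D = W + 14.5·(-0.9994, 0.03490) = (34.67, 51.87). Then |QD| = |D − Q| = 62.39.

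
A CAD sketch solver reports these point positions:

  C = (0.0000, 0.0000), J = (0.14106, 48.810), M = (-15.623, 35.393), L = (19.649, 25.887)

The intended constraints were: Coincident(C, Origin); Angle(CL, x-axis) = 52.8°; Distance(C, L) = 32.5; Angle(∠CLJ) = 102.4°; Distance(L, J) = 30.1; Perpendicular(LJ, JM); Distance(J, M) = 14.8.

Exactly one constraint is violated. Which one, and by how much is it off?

Distance(J, M) = 14.8 — off by 5.90.

C = (0.00, 0.00) ✓; CL at 52.80° ✓; |CL| = 32.50 ✓; ∠CLJ = 102.4° ✓; |LJ| = 30.10 ✓; ∠(LJ, JM) = 90.00° ✓; |JM| = 20.70 ✗.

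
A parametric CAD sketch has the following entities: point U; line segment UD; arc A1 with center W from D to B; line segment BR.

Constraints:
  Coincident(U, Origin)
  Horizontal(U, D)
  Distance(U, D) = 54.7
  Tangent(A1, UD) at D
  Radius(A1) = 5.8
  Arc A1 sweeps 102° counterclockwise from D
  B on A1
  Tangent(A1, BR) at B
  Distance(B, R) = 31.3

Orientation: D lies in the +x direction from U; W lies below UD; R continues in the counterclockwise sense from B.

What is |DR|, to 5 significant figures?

37.631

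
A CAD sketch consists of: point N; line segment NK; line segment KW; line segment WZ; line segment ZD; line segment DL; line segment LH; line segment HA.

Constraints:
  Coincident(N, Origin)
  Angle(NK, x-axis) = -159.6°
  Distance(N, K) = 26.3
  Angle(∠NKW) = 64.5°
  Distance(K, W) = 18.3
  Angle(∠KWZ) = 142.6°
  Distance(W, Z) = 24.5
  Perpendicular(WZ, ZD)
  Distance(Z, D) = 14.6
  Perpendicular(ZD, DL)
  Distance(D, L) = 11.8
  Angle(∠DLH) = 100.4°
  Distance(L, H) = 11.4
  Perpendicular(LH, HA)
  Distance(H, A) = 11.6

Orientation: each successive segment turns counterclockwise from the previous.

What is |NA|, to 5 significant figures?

25.475

N is at the origin; NK runs at -159.6° with length 26.3, so K = (-24.651, -9.1674). ∠NKW = 64.5° gives KW at -44.100° from the x-axis; with |KW| = 18.3, W = (-11.509, -21.903). ∠KWZ = 142.6° gives WZ at -6.7000° from the x-axis; with |WZ| = 24.5, Z = (12.824, -24.761). WZ ⟂ ZD, so ZD runs at 83.300°; with |ZD| = 14.6, D = (14.527, -10.261). The perpendicularity gives DL at right angles to ZD, so DL runs at 173.30°; with |DL| = 11.8, L = (2.8079, -8.8841). ∠DLH = 100.4° gives LH at -107.10° from the x-axis; with |LH| = 11.4, H = (-0.54420, -19.780). The perpendicularity gives HA at right angles to LH, so HA runs at -17.100°; with |HA| = 11.6, A = (10.543, -23.191). Then |NA| = |A − N| = 25.475.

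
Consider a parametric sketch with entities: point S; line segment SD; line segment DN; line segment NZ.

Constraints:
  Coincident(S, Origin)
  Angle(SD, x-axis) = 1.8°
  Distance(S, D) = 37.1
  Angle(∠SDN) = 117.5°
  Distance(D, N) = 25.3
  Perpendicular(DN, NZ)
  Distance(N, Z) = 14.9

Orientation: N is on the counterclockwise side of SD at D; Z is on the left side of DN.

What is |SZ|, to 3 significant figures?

46.1

S is at the origin; SD runs at 1.8° with length 37.1, so D = 37.1·(cos 1.8°, sin 1.8°) = (37.1, 1.17). ∠SDN = 117.5°, so DN runs at 1.8° + (180° − 117.5°) = 64.3° from the x-axis; with |DN| = 25.3, N = D + 25.3·(cos 64.3°, sin 64.3°) = (48.1, 24.0). The perpendicularity gives NZ at right angles to DN; with |NZ| = 14.9 on the left of DN, Z = N + 14.9·(-0.901, 0.434) = (34.6, 30.4). Then |SZ| = |Z − S| = 46.1.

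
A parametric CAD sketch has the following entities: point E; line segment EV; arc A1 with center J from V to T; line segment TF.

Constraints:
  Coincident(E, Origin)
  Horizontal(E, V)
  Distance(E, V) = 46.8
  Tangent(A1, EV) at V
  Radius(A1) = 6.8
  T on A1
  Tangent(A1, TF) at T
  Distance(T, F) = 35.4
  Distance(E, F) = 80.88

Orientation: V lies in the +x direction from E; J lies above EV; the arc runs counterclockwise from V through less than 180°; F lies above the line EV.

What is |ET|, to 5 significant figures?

51.844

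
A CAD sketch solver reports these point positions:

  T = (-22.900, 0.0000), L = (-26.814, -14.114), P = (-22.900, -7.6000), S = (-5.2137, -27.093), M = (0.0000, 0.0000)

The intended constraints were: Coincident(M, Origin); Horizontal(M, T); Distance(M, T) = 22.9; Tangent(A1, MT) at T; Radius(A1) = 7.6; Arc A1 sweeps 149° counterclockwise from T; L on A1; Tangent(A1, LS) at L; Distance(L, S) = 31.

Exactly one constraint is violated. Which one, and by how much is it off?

Distance(L, S) = 31 — off by 5.80.

M = (0.00, 0.00) ✓; M.y = 0.00, T.y = 0.00 ✓; |MT| = 22.90 ✓; ∠(PT, TM) = 90.00° ✓; |PT| = 7.600 ✓; bearing(P→L) − bearing(P→T) = 149.0° ✓; |PL| = 7.599 ✓; ∠(PL, LS) = 90.00° ✓; |LS| = 25.20 ✗.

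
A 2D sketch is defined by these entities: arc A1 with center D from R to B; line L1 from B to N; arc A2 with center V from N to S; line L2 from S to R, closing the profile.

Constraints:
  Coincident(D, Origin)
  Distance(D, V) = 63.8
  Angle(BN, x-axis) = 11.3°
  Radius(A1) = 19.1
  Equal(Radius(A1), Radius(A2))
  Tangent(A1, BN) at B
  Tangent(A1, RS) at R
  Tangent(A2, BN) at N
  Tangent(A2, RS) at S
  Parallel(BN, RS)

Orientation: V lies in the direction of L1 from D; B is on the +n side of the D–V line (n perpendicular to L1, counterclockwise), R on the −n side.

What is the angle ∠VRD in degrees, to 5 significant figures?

73.334°

The slot axis is L1's direction at 11.3°, so u = (cos 11.3°, sin 11.3°) = (0.98061, 0.19595) and n = (−sin 11.3°, cos 11.3°) = (-0.19595, 0.98061). D is at the origin and V lies 63.8 along u from D, so V = 63.8·u = (62.563, 12.501). Tangency of A1 to both parallel lines with radius 19.1 puts B and R at D ± 19.1·n: B = (-3.7426, 18.730), R = (3.7426, -18.730). Then cos ∠VRD = RV·RD / (|RV||RD|), giving 73.334°.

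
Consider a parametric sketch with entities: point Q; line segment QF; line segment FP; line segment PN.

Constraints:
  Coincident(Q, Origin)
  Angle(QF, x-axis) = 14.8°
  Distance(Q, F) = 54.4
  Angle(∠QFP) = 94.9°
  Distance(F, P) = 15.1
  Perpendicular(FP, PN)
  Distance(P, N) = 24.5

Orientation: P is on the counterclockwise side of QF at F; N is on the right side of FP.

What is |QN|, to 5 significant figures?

81.141

∠QFP = 94.9°, so FP runs at 14.8° + (180° − 94.9°) = 99.900° from the x-axis; with |FP| = 15.1, P = F + 15.1·(cos 99.900°, sin 99.900°) = (49.999, 28.771). The perpendicularity gives PN at right angles to FP; with |PN| = 24.5 on the right of FP, N = P + 24.5·(0.98511, 0.17193) = (74.134, 32.984). Then |QN| = |N − Q| = 81.141.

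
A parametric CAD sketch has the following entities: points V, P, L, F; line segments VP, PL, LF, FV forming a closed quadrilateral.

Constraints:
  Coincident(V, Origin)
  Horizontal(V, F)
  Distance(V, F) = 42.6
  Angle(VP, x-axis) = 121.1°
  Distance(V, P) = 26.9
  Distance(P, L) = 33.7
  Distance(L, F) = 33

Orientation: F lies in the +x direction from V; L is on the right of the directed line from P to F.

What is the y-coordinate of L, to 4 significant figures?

-1.108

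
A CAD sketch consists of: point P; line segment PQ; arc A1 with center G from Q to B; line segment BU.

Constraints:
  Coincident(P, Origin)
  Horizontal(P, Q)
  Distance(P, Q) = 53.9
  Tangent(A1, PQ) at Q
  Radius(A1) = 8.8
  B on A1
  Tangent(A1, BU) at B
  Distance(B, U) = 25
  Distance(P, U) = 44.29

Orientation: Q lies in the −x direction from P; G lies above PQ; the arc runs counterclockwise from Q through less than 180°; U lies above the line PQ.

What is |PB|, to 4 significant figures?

46.28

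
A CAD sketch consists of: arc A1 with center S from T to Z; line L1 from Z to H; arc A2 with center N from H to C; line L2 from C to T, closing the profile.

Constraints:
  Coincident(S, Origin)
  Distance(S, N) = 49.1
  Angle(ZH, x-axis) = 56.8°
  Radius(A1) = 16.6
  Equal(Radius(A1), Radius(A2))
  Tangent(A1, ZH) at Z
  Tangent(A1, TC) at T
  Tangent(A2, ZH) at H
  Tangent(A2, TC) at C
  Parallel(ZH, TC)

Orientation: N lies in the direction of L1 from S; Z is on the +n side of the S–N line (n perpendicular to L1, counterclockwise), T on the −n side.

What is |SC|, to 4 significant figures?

51.83

Tangency of A1 to both parallel lines with radius 16.6 puts Z and T at S ± 16.6·n: Z = (-13.89, 9.090), T = (13.89, -9.090). Equal radii place H and C the same way about N: H = N + 16.6·n = (13.00, 50.17), C = N − 16.6·n = (40.78, 32.00). Then |SC| = |C − S| = 51.83.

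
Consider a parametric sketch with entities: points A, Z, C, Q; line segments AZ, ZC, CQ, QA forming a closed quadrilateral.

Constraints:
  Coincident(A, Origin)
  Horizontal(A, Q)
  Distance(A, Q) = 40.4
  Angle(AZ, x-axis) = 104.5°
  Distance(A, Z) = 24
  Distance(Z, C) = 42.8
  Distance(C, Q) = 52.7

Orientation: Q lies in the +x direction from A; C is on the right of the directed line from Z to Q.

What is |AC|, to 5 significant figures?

21.287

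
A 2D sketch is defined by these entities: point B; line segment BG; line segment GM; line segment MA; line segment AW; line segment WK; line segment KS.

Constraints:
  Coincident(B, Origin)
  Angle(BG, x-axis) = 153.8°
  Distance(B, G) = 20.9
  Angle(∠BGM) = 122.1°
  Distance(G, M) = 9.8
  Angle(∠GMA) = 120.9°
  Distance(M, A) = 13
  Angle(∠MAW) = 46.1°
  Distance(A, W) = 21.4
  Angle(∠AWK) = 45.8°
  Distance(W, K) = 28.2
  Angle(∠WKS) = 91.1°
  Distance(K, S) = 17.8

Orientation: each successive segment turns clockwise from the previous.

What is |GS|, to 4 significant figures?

29.83

∠AWK = 45.8° gives WK at 128.7° from the x-axis; with |WK| = 28.2, K = (-29.63, 27.54). ∠WKS = 91.1° gives KS at 39.80° from the x-axis; with |KS| = 17.8, S = (-15.95, 38.93). Then |GS| = |S − G| = 29.83.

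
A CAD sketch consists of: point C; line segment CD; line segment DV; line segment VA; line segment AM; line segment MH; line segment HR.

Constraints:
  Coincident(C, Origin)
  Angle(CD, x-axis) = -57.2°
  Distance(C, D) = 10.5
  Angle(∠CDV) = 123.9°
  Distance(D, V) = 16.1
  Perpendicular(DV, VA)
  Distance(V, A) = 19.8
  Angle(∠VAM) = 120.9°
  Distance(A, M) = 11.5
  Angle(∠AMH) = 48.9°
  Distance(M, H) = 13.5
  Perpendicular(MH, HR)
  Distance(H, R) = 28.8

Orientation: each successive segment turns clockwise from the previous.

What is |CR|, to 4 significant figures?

43.72

C is at the origin; CD runs at -57.2° with length 10.5, so D = (5.688, -8.826). ∠CDV = 123.9° gives DV at -113.3° from the x-axis; with |DV| = 16.1, V = (-0.6803, -23.61). The perpendicularity gives VA at right angles to DV, so VA runs at 156.7°; with |VA| = 19.8, A = (-18.87, -15.78). ∠VAM = 120.9° gives AM at 97.60° from the x-axis; with |AM| = 11.5, M = (-20.39, -4.382). ∠AMH = 48.9° gives MH at -33.50° from the x-axis; with |MH| = 13.5, H = (-9.129, -11.83). The perpendicularity gives HR at right angles to MH, so HR runs at -123.5°; with |HR| = 28.8, R = (-25.02, -35.85). Then |CR| = |R − C| = 43.72.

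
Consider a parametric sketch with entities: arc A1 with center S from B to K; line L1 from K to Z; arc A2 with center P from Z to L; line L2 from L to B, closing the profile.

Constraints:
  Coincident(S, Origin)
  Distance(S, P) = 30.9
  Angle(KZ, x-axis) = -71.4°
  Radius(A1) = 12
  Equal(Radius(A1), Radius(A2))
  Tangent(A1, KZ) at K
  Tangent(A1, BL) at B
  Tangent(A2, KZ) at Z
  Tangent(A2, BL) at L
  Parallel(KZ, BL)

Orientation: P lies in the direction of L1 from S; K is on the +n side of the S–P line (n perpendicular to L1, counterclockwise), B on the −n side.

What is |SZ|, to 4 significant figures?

33.15

Tangency of A1 to both parallel lines with radius 12.0 puts K and B at S ± 12.0·n: K = (11.37, 3.828), B = (-11.37, -3.828). Equal radii place Z and L the same way about P: Z = P + 12.0·n = (21.23, -25.46), L = P − 12.0·n = (-1.517, -33.11). Then |SZ| = |Z − S| = 33.15.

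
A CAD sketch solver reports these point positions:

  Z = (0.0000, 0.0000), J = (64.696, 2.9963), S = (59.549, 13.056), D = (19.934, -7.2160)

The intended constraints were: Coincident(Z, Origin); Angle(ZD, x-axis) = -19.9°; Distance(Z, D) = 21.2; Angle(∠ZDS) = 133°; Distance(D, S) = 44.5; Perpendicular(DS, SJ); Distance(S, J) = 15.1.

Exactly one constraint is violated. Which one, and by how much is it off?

Distance(S, J) = 15.1 — off by 3.80.

Z = (0.00, 0.00) ✓; ZD at -19.90° ✓; |ZD| = 21.20 ✓; ∠ZDS = 133.0° ✓; |DS| = 44.50 ✓; ∠(DS, SJ) = 90.00° ✓; |SJ| = 11.30 ✗.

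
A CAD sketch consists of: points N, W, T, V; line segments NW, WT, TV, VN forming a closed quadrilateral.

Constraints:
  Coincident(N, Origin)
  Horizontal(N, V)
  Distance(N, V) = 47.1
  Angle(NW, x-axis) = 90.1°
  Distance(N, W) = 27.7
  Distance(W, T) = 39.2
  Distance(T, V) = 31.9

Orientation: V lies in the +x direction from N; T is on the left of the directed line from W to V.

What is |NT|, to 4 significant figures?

49.75

Checks: |WT| = 39.20 ✓; |TV| = 31.90 ✓.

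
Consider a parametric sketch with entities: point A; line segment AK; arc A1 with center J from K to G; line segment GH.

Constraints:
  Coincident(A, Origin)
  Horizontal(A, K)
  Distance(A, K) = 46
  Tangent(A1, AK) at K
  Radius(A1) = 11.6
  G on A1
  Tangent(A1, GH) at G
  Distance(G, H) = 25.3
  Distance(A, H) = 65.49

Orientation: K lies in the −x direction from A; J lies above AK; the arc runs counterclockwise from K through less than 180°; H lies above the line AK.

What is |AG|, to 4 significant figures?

41.55

A is at the origin; A and K share the same y with |AK| = 46.0 and K on the −x side, so K = (-46.00, 0.000). Tangency of A1 to AK means the radius JK is perpendicular to AK, so J = K + (0, 11.6) = (-46.00, 11.60). Since JG ⟂ GH (tangency), |JH| = √(11.6² + 25.3²) = 27.83 regardless of where G sits on A1. So H lies on both circle(A, 65.49) and circle(J, 27.83); the above-AK intersection is H = (-52.94, 38.55). G is the foot of the tangent from H: G = (-36.99, 18.91).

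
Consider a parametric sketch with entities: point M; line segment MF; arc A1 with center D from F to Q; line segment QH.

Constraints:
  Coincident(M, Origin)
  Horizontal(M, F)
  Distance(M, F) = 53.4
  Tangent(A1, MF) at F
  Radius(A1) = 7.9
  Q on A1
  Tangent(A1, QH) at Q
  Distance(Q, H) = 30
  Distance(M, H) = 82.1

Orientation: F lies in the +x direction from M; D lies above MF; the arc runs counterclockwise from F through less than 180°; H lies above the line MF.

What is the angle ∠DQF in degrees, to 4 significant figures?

62.80°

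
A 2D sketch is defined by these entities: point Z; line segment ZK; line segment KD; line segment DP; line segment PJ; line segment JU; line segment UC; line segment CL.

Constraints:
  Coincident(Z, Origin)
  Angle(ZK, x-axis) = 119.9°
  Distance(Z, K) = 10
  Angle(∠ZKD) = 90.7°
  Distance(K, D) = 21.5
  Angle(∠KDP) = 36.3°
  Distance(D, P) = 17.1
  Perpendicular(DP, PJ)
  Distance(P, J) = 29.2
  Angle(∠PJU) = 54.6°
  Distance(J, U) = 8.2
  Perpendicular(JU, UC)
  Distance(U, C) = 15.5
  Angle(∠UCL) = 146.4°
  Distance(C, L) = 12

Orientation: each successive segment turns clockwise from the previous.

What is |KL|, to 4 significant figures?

14.26

The perpendicularity gives UC at right angles to JU, so UC runs at -58.50°; with |UC| = 15.5, C = (-4.956, 6.409). ∠UCL = 146.4° gives CL at -92.10° from the x-axis; with |CL| = 12.0, L = (-5.396, -5.583). Then |KL| = |L − K| = 14.26.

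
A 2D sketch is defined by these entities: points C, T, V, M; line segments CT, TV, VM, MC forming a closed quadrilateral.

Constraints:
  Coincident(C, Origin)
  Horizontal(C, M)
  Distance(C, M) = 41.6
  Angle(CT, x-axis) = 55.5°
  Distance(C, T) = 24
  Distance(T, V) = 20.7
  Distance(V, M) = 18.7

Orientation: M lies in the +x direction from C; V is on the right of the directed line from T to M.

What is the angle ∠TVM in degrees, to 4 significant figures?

120.9°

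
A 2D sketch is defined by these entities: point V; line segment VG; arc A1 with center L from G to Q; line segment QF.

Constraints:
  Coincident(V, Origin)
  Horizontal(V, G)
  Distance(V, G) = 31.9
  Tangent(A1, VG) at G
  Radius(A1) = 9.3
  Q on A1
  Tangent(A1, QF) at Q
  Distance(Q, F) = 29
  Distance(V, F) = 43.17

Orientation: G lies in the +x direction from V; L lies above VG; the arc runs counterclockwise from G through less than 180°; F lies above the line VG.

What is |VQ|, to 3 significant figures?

42.0

Checks: |LQ| = 9.300 ✓; ∠(LQ, QF) = 90.00° ✓; |QF| = 29.00 ✓; |VF| = 43.17 ✓.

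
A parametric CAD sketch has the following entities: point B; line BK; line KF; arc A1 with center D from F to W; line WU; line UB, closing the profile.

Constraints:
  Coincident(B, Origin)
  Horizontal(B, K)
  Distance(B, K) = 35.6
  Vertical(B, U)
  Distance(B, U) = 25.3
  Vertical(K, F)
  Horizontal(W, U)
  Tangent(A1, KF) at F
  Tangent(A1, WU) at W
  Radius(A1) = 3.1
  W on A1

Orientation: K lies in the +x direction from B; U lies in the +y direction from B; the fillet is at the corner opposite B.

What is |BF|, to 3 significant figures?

42.0

B is at the origin; B and K share the same y with |BK| = 35.6 and K on the +x side, so K = (35.6, 0.00). B and U share the same x with |BU| = 25.3 and U on the +y side, so U = (0.00, 25.3). The virtual corner opposite B is at (35.6, 25.3). Tangency of A1 to KF means the radius DF is perpendicular to KF and the tangent condition forces DW to be normal to WU, with radius 3.1, so the center D sits 3.1 in from both sides at D = (32.5, 22.2). That places the tangent points at F = (35.6, 22.2) on KF and W = (32.5, 25.3) on WU. Then |BF| = |F − B| = 42.0.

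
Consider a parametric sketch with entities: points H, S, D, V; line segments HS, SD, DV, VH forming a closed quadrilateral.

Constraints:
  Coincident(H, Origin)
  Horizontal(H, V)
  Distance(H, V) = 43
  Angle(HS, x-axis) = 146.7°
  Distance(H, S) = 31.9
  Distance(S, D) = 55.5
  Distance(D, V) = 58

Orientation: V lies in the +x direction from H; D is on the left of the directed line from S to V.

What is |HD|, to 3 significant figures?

54.5

Checks: |HV| = 43.00 ✓; |HS| = 31.90 ✓; |SD| = 55.50 ✓; |DV| = 58.00 ✓.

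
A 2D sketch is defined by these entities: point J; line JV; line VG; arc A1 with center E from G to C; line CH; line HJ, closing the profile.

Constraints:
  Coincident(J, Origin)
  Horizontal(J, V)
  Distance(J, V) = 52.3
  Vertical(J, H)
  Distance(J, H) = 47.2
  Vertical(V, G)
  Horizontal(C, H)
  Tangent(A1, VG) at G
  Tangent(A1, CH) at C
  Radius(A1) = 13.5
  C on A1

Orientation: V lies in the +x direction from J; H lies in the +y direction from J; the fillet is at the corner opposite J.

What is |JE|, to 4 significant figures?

51.39

J and H share the same x with |JH| = 47.2 and H on the +y side, so H = (0.000, 47.20). The virtual corner opposite J is at (52.30, 47.20). Since A1 is tangent to VG there, EG ⟂ VG and A1 meets CH tangentially, so EC is at right angles to CH, with radius 13.5, so the center E sits 13.5 in from both sides at E = (38.80, 33.70). Then |JE| = |E − J| = 51.39.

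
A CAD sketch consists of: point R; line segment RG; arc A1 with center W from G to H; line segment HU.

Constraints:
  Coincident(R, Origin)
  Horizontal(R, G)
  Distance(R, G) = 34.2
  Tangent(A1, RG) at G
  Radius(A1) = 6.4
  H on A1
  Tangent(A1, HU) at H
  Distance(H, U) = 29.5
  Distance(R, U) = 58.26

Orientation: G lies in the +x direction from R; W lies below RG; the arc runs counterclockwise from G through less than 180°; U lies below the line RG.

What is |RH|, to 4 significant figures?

31.02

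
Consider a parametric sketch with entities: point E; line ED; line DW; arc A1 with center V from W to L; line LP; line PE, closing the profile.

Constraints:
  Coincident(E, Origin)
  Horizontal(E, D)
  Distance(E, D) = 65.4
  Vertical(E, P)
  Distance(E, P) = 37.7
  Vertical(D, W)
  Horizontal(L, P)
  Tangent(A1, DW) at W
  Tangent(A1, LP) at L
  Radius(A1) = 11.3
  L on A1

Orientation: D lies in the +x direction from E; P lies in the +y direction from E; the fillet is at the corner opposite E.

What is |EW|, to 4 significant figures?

70.53

E is at the origin; ED is horizontal with |ED| = 65.4 and D on the +x side, so D = (65.40, 0.000). EP is vertical with |EP| = 37.7 and P on the +y side, so P = (0.000, 37.70). The virtual corner opposite E is at (65.40, 37.70). A1 meets DW tangentially, so VW is at right angles to DW and since A1 is tangent to LP there, VL ⟂ LP, with radius 11.3, so the center V sits 11.3 in from both sides at V = (54.10, 26.40). That places the tangent points at W = (65.40, 26.40) on DW and L = (54.10, 37.70) on LP. Then |EW| = |W − E| = 70.53.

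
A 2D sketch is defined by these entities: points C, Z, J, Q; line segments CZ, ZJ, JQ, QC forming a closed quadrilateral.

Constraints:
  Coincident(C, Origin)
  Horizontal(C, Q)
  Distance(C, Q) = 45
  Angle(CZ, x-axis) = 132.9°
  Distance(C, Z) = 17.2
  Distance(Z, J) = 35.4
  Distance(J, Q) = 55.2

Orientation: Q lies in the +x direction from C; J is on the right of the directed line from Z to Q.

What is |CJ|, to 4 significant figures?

22.93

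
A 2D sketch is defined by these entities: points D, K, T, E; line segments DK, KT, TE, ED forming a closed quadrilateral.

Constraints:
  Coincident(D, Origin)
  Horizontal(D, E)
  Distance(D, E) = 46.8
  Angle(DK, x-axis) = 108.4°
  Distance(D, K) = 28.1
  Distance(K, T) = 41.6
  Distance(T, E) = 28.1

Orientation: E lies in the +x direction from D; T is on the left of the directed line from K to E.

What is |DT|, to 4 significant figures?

40.70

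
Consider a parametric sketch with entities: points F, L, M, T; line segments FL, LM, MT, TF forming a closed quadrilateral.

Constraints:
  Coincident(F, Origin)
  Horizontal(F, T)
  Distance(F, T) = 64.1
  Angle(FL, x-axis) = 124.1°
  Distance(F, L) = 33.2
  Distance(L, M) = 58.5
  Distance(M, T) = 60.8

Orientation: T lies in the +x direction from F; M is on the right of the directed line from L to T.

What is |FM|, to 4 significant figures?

25.80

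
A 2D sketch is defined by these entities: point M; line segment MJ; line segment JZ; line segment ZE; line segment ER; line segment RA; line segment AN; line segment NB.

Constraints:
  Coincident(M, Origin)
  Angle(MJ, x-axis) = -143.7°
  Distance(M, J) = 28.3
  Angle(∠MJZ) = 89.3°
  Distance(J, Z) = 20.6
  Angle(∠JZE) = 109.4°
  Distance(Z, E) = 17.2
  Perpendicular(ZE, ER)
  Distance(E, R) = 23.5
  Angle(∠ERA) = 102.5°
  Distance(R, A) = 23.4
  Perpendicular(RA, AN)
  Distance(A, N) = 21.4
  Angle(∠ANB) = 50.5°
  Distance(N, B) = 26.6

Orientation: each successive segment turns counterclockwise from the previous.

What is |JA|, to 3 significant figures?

9.21

M is at the origin; MJ runs at -143.7° with length 28.3, so J = (-22.8, -16.8). ∠MJZ = 89.3° gives JZ at -53.0° from the x-axis; with |JZ| = 20.6, Z = (-10.4, -33.2). ∠JZE = 109.4° gives ZE at 17.6° from the x-axis; with |ZE| = 17.2, E = (5.98, -28.0). ZE ⟂ ER, so ER runs at 108°; with |ER| = 23.5, R = (-1.12, -5.61). ∠ERA = 102.5° gives RA at -175° from the x-axis; with |RA| = 23.4, A = (-24.4, -7.69). Then |JA| = |A − J| = 9.21.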